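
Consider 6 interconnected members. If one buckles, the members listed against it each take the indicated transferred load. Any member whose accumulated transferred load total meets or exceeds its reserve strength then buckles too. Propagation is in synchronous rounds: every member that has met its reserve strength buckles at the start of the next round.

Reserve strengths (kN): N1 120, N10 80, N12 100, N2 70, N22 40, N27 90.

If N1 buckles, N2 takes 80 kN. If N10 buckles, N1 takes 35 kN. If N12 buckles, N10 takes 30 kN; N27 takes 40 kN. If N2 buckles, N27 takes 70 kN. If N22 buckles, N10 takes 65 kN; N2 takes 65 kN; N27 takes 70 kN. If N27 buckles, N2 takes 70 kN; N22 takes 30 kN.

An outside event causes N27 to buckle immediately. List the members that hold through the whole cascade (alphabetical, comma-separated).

Round 1 — N27 buckles (initial).
  N2: +70 → 70 ≥ 70
  N22: +30 → 30 < 40
Round 2 — N2 buckles.
No further bucklings.

N1, N10, N12, N22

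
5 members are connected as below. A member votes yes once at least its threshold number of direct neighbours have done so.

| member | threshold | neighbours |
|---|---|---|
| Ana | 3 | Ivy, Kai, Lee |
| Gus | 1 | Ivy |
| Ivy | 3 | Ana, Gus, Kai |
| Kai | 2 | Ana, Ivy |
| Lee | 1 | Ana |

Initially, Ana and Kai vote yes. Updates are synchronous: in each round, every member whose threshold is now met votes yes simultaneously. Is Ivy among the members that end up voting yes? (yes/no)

no

Round 1 — Ana, Kai vote yes (initial).
Round 2 — checking thresholds:
  Ivy: 2 of 3 neighbours < 3, holds.
  Lee: 1 of 1 neighbours ≥ 1, votes yes.
Round 3 — no new yes votes; cascade stops.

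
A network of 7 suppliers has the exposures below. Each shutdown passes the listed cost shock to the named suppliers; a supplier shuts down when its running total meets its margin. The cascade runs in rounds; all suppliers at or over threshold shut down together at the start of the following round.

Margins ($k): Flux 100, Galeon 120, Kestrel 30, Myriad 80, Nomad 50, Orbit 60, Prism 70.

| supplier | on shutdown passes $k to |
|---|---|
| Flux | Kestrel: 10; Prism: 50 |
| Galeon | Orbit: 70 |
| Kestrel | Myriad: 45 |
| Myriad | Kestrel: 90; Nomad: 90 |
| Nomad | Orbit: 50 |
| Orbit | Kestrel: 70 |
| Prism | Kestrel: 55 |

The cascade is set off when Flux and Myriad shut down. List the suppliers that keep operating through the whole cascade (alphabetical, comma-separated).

Galeon, Orbit, Prism

Round 1 — Flux, Myriad shut down (initial).
  Kestrel: +10+90 → 100 ≥ 30
  Nomad: +90 → 90 ≥ 50
  Prism: +50 → 50 < 70
Round 2 — Kestrel, Nomad shut down.
  Orbit: +50 → 50 < 60
No further shutdowns.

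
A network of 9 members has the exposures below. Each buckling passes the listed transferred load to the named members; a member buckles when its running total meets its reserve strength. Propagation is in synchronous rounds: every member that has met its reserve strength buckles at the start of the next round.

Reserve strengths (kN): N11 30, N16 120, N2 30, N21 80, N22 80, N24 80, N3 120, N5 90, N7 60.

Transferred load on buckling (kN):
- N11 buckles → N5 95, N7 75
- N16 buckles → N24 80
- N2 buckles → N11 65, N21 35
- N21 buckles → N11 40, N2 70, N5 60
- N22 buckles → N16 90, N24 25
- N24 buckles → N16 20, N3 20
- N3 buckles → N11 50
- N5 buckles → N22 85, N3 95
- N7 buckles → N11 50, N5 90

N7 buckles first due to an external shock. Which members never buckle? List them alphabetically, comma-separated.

N16, N2, N21, N24, N3

Round 1 — N7 buckles (initial).
  N11: +50 → 50 ≥ 30
  N5: +90 → 90 ≥ 90
Round 2 — N11, N5 buckle.
  N22: +85 → 85 ≥ 80
  N3: +95 → 95 < 120
Round 3 — N22 buckles.
  N16: +90 → 90 < 120
  N24: +25 → 25 < 80
No further bucklings.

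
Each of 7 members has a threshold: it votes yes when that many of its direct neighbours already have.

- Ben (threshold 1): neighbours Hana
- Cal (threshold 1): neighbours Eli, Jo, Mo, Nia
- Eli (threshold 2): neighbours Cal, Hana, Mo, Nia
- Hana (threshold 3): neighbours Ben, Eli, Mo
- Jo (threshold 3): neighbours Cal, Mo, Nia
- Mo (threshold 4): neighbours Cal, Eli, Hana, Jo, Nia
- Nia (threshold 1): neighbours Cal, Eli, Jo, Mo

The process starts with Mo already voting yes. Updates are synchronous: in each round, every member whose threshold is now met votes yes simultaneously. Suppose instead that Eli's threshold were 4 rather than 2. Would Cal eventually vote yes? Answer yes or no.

yes

With Eli's threshold at 4:
Round 1 — Mo votes yes (initial).
Round 2 — checking thresholds:
  Cal: 1 of 4 neighbours ≥ 1, votes yes.
  Eli: 1 of 4 neighbours < 4, not yet.
  Hana: 1 of 3 neighbours < 3, not yet.
  Jo: 1 of 3 neighbours < 3, not yet.
  Nia: 1 of 4 neighbours ≥ 1, votes yes.
Round 3 — checking thresholds:
  Eli: 3 of 4 neighbours < 4, not yet.
  Hana: 1 of 3 neighbours < 3, not yet.
  Jo: 3 of 3 neighbours ≥ 3, votes yes.
Round 4 — no new yes votes; cascade stops.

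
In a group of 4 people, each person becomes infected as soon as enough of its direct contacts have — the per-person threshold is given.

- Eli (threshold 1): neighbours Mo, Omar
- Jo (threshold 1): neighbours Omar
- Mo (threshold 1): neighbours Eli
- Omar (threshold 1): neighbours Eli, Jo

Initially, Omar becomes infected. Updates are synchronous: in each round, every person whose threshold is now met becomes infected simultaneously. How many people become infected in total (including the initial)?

Round 1 — Omar becomes infected (initial).
Round 2 — checking thresholds:
  Eli: 1 of 2 neighbours ≥ 1, becomes infected.
  Jo: 1 of 1 neighbours ≥ 1, becomes infected.
Round 3 — checking thresholds:
  Mo: 1 of 1 neighbours ≥ 1, becomes infected.
Round 4 — no new infections; cascade stops.

4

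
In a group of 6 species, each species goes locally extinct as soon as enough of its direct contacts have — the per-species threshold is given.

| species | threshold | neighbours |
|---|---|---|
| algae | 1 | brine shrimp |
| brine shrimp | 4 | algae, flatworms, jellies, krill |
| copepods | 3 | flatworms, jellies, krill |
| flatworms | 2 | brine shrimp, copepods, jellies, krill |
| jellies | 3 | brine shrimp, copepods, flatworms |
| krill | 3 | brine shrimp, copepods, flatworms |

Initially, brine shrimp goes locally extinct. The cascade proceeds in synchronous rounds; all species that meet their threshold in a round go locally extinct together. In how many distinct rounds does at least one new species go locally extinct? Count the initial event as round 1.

Round 1 — brine shrimp goes locally extinct (initial).
Round 2 — checking thresholds:
  algae: 1 of 1 neighbours ≥ 1, goes locally extinct.
  flatworms: 1 of 4 neighbours < 2, not yet.
  jellies: 1 of 3 neighbours < 3, not yet.
  krill: 1 of 3 neighbours < 3, not yet.
Round 3 — no new extinctions; cascade stops.

2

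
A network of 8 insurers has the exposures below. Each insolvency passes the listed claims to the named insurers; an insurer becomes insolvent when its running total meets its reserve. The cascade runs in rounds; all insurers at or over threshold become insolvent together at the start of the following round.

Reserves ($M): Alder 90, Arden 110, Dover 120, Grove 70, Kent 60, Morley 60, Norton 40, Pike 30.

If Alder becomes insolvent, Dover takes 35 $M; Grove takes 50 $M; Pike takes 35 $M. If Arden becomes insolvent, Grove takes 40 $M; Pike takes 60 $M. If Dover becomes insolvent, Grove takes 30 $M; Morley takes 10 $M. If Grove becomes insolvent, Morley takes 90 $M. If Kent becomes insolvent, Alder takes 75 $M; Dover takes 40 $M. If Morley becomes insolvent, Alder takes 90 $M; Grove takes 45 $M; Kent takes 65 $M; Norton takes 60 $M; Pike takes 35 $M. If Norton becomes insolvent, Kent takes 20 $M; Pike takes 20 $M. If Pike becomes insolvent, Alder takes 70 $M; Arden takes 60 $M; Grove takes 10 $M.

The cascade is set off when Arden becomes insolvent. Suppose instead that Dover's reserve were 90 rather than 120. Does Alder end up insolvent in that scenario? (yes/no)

With Dover's reserve at 90:
Round 1 — Arden becomes insolvent (initial).
  Grove: +40 → 40 < 70
  Pike: +60 → 60 ≥ 30
Round 2 — Pike becomes insolvent.
  Alder: +70 → 70 < 90
  Grove: +10 → 50 < 70
No further insolvencies.

no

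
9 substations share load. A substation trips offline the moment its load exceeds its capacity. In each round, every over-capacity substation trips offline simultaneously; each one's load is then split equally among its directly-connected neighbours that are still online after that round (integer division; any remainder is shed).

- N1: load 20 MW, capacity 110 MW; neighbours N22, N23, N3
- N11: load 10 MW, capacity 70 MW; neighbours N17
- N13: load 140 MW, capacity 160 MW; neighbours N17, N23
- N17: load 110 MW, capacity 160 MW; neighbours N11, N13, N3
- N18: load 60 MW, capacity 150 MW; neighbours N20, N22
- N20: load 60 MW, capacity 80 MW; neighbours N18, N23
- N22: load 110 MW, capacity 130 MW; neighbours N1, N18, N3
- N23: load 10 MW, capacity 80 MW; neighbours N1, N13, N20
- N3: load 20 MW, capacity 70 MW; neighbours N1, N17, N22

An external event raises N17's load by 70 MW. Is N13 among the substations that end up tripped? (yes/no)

yes

Round 1 — N17 at 180 > 160. N17 trips offline.
  N17 sheds 180 MW to N11, N13, N3: 60 each.
    N11: 10+60 = 70 ≤ 70
    N13: 140+60 = 200 > 160
    N3: 20+60 = 80 > 70
Round 2 — N13, N3 trip offline.
  N13 sheds 200 MW to N23: 200 each.
    N23: 10+200 = 210 > 80
  N3 sheds 80 MW to N1, N22: 40 each.
    N1: 20+40 = 60 ≤ 110
    N22: 110+40 = 150 > 130
Round 3 — N22, N23 trip offline.
  N22 sheds 150 MW to N1, N18: 75 each.
    N1: 60+75 = 135 > 110
    N18: 60+75 = 135 ≤ 150
  N23 sheds 210 MW to N1, N20: 105 each.
    N1: 135+105 = 240 > 110
    N20: 60+105 = 165 > 80
Round 4 — N1, N20 trip offline.
  N1 sheds 240 MW: no online neighbours, lost.
  N20 sheds 165 MW to N18: 165 each.
    N18: 135+165 = 300 > 150
Round 5 — N18 trips offline.
  N18 sheds 300 MW: no online neighbours, lost.
No further trips.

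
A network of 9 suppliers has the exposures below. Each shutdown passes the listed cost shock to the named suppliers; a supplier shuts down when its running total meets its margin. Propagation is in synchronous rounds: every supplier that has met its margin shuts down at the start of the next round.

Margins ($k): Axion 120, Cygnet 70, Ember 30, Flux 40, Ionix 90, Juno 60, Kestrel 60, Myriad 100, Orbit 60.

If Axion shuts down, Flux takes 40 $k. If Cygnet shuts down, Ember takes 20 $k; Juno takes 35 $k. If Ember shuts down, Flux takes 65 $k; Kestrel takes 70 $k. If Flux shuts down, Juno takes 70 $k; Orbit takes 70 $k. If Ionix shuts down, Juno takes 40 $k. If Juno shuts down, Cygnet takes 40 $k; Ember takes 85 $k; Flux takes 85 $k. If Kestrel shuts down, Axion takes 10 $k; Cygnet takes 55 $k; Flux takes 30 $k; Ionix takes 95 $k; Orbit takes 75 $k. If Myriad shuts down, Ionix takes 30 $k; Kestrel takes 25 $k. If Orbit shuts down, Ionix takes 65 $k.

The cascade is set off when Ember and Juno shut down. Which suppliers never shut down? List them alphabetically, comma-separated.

Axion, Myriad

Round 1 — Ember, Juno shut down (initial).
  Cygnet: +40 → 40 < 70
  Flux: +65+85 → 150 ≥ 40
  Kestrel: +70 → 70 ≥ 60
Round 2 — Flux, Kestrel shut down.
  Axion: +10 → 10 < 120
  Cygnet: +55 → 95 ≥ 70
  Ionix: +95 → 95 ≥ 90
  Orbit: +70+75 → 145 ≥ 60
Round 3 — Cygnet, Ionix, Orbit shut down.
No further shutdowns.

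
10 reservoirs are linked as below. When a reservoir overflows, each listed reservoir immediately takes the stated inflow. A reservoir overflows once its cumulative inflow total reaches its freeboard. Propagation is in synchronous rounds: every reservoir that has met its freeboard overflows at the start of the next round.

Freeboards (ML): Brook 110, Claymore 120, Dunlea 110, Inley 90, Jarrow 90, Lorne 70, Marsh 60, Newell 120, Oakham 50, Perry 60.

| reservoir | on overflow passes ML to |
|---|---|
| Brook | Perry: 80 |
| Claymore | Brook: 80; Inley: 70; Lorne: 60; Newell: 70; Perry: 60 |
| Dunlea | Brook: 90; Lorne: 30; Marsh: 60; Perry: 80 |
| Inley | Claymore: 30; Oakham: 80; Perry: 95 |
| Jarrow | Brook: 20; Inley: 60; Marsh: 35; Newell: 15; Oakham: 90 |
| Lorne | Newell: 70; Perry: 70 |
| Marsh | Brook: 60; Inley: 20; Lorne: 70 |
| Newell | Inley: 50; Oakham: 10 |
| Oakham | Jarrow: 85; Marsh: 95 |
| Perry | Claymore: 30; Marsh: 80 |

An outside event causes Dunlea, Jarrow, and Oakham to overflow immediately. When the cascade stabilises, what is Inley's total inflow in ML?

80

Round 1 — Dunlea, Jarrow, Oakham overflow (initial).
  Brook: +90+20 → 110 ≥ 110
  Inley: +60 → 60 < 90
  Lorne: +30 → 30 < 70
  Marsh: +60+35+95 → 190 ≥ 60
  Newell: +15 → 15 < 120
  Perry: +80 → 80 ≥ 60
Round 2 — Brook, Marsh, Perry overflow.
  Claymore: +30 → 30 < 120
  Inley: +20 → 80 < 90
  Lorne: +70 → 100 ≥ 70
Round 3 — Lorne overflows.
  Newell: +70 → 85 < 120
No further overflows.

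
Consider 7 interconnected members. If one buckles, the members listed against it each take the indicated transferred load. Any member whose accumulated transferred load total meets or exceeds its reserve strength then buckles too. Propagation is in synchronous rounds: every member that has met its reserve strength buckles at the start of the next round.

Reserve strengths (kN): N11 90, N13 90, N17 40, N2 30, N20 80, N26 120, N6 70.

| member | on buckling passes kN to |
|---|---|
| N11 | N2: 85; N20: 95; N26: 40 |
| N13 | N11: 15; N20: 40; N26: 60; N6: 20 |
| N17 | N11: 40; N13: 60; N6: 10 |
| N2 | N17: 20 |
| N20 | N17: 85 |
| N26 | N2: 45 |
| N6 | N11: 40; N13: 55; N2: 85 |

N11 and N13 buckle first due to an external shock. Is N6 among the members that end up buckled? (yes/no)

no

Round 1 — N11, N13 buckle (initial).
  N2: +85 → 85 ≥ 30
  N20: +95+40 → 135 ≥ 80
  N26: +40+60 → 100 < 120
  N6: +20 → 20 < 70
Round 2 — N2, N20 buckle.
  N17: +20+85 → 105 ≥ 40
Round 3 — N17 buckles.
  N6: +10 → 30 < 70
No further bucklings.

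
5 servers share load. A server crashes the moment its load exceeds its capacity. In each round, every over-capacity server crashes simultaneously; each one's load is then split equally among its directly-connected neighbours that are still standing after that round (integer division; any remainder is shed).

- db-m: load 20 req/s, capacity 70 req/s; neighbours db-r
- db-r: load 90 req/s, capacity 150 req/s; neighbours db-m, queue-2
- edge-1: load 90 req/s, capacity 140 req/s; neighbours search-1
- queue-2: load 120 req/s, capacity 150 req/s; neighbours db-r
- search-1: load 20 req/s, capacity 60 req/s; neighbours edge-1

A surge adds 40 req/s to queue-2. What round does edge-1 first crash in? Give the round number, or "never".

never

Round 1 — queue-2 at 160 > 150. queue-2 crashes.
  queue-2 sheds 160 req/s to db-r: 160 each.
    db-r: 90+160 = 250 > 150
Round 2 — db-r crashes.
  db-r sheds 250 req/s to db-m: 250 each.
    db-m: 20+250 = 270 > 70
Round 3 — db-m crashes.
  db-m sheds 270 req/s: no online neighbours, lost.
No further crashes.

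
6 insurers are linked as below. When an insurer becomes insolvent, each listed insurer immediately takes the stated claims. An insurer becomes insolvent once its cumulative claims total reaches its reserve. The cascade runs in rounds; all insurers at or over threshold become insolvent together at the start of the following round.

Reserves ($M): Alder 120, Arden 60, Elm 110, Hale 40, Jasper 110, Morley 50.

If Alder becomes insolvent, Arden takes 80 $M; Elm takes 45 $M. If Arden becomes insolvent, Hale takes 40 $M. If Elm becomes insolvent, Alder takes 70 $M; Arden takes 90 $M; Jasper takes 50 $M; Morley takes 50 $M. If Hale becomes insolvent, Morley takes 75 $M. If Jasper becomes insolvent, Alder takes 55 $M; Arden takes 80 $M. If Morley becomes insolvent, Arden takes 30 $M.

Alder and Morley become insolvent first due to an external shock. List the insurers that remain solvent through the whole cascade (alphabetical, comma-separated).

Elm, Jasper

Round 1 — Alder, Morley become insolvent (initial).
  Arden: +80+30 → 110 ≥ 60
  Elm: +45 → 45 < 110
Round 2 — Arden becomes insolvent.
  Hale: +40 → 40 ≥ 40
Round 3 — Hale becomes insolvent.
No further insolvencies.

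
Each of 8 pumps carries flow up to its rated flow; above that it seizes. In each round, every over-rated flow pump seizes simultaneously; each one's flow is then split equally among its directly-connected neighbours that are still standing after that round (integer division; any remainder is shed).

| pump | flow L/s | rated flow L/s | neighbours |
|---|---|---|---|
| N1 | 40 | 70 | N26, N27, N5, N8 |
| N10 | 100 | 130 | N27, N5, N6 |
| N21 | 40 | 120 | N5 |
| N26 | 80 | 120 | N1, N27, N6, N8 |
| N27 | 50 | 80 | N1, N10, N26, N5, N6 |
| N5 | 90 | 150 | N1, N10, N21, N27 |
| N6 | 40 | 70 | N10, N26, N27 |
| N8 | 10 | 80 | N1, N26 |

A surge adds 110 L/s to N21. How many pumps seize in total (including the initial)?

Round 1 — N21 at 150 > 120. N21 seizes.
  N21 sheds 150 L/s to N5: 150 each.
    N5: 90+150 = 240 > 150
Round 2 — N5 seizes.
  N5 sheds 240 L/s to N1, N10, N27: 80 each.
    N1: 40+80 = 120 > 70
    N10: 100+80 = 180 > 130
    N27: 50+80 = 130 > 80
Round 3 — N1, N10, N27 seize.
  N1 sheds 120 L/s to N26, N8: 60 each.
    N26: 80+60 = 140 > 120
    N8: 10+60 = 70 ≤ 80
  N10 sheds 180 L/s to N6: 180 each.
    N6: 40+180 = 220 > 70
  N27 sheds 130 L/s to N26, N6: 65 each.
    N26: 140+65 = 205 > 120
    N6: 220+65 = 285 > 70
Round 4 — N26, N6 seize.
  N26 sheds 205 L/s to N8: 205 each.
    N8: 70+205 = 275 > 80
  N6 sheds 285 L/s: no online neighbours, lost.
Round 5 — N8 seizes.
  N8 sheds 275 L/s: no online neighbours, lost.
No further seizures.

8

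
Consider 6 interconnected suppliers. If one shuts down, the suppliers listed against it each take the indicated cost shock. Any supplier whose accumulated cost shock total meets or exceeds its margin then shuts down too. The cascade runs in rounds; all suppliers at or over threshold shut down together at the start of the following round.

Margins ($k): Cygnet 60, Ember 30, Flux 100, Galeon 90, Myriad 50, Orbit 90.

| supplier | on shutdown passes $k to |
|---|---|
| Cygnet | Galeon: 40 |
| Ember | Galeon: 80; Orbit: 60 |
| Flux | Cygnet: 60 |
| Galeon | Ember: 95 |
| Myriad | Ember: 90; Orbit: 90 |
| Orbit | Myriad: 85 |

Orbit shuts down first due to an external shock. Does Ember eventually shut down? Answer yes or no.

yes

Round 1 — Orbit shuts down (initial).
  Myriad: +85 → 85 ≥ 50
Round 2 — Myriad shuts down.
  Ember: +90 → 90 ≥ 30
Round 3 — Ember shuts down.
  Galeon: +80 → 80 < 90
No further shutdowns.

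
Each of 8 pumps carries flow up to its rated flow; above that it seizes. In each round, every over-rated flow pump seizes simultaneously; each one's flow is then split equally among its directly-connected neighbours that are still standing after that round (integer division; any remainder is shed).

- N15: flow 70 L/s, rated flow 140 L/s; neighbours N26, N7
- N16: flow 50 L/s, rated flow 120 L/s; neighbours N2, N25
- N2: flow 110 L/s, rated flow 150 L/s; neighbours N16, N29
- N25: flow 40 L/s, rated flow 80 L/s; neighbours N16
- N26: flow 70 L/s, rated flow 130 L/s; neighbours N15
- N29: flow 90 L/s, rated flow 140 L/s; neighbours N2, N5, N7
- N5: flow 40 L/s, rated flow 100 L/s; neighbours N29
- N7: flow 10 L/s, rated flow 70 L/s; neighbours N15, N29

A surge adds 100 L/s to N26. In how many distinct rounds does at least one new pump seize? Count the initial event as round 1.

7

Round 1 — N26 at 170 > 130. N26 seizes.
  N26 sheds 170 L/s to N15: 170 each.
    N15: 70+170 = 240 > 140
Round 2 — N15 seizes.
  N15 sheds 240 L/s to N7: 240 each.
    N7: 10+240 = 250 > 70
Round 3 — N7 seizes.
  N7 sheds 250 L/s to N29: 250 each.
    N29: 90+250 = 340 > 140
Round 4 — N29 seizes.
  N29 sheds 340 L/s to N2, N5: 170 each.
    N2: 110+170 = 280 > 150
    N5: 40+170 = 210 > 100
Round 5 — N2, N5 seize.
  N2 sheds 280 L/s to N16: 280 each.
    N16: 50+280 = 330 > 120
  N5 sheds 210 L/s: no online neighbours, lost.
Round 6 — N16 seizes.
  N16 sheds 330 L/s to N25: 330 each.
    N25: 40+330 = 370 > 80
Round 7 — N25 seizes.
  N25 sheds 370 L/s: no online neighbours, lost.
No further seizures.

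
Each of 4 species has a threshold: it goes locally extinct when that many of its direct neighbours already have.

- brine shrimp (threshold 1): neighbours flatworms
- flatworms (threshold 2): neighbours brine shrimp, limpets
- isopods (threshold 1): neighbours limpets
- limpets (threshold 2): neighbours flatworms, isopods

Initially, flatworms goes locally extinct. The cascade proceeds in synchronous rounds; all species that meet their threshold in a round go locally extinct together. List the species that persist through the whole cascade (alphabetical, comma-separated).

Round 1 — flatworms goes locally extinct (initial).
Round 2 — checking thresholds:
  brine shrimp: 1 of 1 neighbours ≥ 1, goes locally extinct.
  limpets: 1 of 2 neighbours < 2, not yet.
Round 3 — no new extinctions; cascade stops.

isopods, limpets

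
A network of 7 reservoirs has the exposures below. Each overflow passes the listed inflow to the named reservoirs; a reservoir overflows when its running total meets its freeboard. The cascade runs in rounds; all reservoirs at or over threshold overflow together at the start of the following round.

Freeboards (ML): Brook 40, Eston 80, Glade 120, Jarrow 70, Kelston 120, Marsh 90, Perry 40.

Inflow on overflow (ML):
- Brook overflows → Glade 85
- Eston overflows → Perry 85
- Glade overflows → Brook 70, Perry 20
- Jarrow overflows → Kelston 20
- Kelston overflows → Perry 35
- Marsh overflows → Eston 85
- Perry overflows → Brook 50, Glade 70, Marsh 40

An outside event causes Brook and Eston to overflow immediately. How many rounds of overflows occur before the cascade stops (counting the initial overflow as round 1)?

3

Round 1 — Brook, Eston overflow (initial).
  Glade: +85 → 85 < 120
  Perry: +85 → 85 ≥ 40
Round 2 — Perry overflows.
  Glade: +70 → 155 ≥ 120
  Marsh: +40 → 40 < 90
Round 3 — Glade overflows.
No further overflows.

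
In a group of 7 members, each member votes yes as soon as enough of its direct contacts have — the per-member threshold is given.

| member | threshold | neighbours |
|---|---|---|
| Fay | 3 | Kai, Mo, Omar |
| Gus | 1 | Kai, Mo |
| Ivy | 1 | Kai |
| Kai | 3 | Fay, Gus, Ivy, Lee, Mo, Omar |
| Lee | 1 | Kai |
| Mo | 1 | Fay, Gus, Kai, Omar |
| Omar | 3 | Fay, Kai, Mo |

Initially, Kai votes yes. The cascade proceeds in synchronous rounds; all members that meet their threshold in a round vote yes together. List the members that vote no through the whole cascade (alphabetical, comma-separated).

Fay, Omar

Round 1 — Kai votes yes (initial).
Round 2 — checking thresholds:
  Fay: 1 of 3 neighbours < 3, holds.
  Gus: 1 of 2 neighbours ≥ 1, votes yes.
  Ivy: 1 of 1 neighbours ≥ 1, votes yes.
  Lee: 1 of 1 neighbours ≥ 1, votes yes.
  Mo: 1 of 4 neighbours ≥ 1, votes yes.
  Omar: 1 of 3 neighbours < 3, holds.
Round 3 — no new yes votes; cascade stops.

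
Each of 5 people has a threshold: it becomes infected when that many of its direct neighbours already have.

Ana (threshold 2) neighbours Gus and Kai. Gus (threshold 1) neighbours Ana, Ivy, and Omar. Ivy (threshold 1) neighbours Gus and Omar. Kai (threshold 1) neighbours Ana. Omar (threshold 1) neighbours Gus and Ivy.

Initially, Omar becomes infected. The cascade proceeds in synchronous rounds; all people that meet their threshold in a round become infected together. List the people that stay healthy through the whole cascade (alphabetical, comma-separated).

Ana, Kai

Round 1 — Omar becomes infected (initial).
Round 2 — checking thresholds:
  Gus: 1 of 3 neighbours ≥ 1, becomes infected.
  Ivy: 1 of 2 neighbours ≥ 1, becomes infected.
Round 3 — no new infections; cascade stops.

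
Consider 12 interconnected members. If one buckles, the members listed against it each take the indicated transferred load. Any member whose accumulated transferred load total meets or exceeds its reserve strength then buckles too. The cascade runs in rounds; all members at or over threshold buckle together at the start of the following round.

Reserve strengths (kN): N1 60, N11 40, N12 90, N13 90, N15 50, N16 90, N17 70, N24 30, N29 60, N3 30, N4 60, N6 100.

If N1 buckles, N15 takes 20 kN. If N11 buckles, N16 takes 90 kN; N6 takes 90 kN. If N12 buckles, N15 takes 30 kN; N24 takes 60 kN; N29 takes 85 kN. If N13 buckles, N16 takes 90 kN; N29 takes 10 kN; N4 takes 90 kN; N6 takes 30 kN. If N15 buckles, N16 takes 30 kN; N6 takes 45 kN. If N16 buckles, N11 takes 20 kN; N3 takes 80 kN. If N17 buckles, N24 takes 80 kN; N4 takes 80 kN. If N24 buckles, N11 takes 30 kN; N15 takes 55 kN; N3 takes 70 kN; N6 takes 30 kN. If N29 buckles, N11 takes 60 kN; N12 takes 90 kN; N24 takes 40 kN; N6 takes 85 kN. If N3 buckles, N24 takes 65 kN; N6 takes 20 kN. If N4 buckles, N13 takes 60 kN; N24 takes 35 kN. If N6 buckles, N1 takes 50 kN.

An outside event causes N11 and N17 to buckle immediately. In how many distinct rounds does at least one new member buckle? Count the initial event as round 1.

Round 1 — N11, N17 buckle (initial).
  N16: +90 → 90 ≥ 90
  N24: +80 → 80 ≥ 30
  N4: +80 → 80 ≥ 60
  N6: +90 → 90 < 100
Round 2 — N16, N24, N4 buckle.
  N13: +60 → 60 < 90
  N15: +55 → 55 ≥ 50
  N3: +80+70 → 150 ≥ 30
  N6: +30 → 120 ≥ 100
Round 3 — N15, N3, N6 buckle.
  N1: +50 → 50 < 60
No further bucklings.

3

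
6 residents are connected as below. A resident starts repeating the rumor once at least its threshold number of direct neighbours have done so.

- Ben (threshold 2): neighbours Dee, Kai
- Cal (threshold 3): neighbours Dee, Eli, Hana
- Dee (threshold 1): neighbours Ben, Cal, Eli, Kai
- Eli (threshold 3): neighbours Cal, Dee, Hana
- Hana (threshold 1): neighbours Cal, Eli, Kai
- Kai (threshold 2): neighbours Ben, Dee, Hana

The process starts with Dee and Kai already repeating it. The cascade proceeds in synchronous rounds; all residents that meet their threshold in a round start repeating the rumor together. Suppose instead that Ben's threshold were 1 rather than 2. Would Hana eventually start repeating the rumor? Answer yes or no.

With Ben's threshold at 1:
Round 1 — Dee, Kai start repeating the rumor (initial).
Round 2 — checking thresholds:
  Ben: 2 of 2 neighbours ≥ 1, starts repeating the rumor.
  Cal: 1 of 3 neighbours < 3, holds.
  Eli: 1 of 3 neighbours < 3, holds.
  Hana: 1 of 3 neighbours ≥ 1, starts repeating the rumor.
Round 3 — no new spreads; cascade stops.

yes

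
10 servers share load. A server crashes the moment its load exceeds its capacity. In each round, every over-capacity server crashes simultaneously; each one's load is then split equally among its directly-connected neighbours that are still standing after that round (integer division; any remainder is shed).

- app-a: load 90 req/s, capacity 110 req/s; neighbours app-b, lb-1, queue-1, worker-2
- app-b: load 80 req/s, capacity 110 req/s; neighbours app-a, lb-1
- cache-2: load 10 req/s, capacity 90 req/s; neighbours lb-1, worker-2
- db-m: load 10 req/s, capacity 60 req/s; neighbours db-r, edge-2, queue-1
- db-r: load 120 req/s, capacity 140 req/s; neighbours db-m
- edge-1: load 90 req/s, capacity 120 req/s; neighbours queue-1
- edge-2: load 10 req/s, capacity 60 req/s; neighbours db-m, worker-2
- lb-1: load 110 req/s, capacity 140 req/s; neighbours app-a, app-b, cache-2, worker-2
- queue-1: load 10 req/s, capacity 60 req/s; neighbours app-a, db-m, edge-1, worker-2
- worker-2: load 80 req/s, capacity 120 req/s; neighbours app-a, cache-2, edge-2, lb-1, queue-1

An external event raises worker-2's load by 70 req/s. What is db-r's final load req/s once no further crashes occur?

120

Round 1 — worker-2 at 150 > 120. worker-2 crashes.
  worker-2 sheds 150 req/s to app-a, cache-2, edge-2, lb-1, queue-1: 30 each.
    app-a: 90+30 = 120 > 110
    cache-2: 10+30 = 40 ≤ 90
    edge-2: 10+30 = 40 ≤ 60
    lb-1: 110+30 = 140 ≤ 140
    queue-1: 10+30 = 40 ≤ 60
Round 2 — app-a crashes.
  app-a sheds 120 req/s to app-b, lb-1, queue-1: 40 each.
    app-b: 80+40 = 120 > 110
    lb-1: 140+40 = 180 > 140
    queue-1: 40+40 = 80 > 60
Round 3 — app-b, lb-1, queue-1 crash.
  app-b sheds 120 req/s: no online neighbours, lost.
  lb-1 sheds 180 req/s to cache-2: 180 each.
    cache-2: 40+180 = 220 > 90
  queue-1 sheds 80 req/s to db-m, edge-1: 40 each.
    db-m: 10+40 = 50 ≤ 60
    edge-1: 90+40 = 130 > 120
Round 4 — cache-2, edge-1 crash.
  cache-2 sheds 220 req/s: no online neighbours, lost.
  edge-1 sheds 130 req/s: no online neighbours, lost.
No further crashes.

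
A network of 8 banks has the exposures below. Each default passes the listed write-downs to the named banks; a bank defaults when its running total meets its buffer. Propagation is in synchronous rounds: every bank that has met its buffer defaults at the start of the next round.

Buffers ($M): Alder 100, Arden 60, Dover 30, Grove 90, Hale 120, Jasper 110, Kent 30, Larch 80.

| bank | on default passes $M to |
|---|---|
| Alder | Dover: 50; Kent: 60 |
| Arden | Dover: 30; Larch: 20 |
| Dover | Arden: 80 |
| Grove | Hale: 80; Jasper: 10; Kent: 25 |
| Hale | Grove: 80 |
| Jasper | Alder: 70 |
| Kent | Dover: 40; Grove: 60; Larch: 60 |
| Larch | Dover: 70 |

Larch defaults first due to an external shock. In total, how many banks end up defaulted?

Round 1 — Larch defaults (initial).
  Dover: +70 → 70 ≥ 30
Round 2 — Dover defaults.
  Arden: +80 → 80 ≥ 60
Round 3 — Arden defaults.
No further defaults.

3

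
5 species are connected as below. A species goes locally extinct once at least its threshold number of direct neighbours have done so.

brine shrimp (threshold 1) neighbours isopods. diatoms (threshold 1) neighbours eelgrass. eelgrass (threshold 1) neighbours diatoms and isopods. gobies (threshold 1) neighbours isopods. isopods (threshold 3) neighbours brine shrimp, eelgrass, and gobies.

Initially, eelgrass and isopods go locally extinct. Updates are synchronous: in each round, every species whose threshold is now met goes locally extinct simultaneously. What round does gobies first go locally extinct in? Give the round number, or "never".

Round 1 — eelgrass, isopods go locally extinct (initial).
Round 2 — checking thresholds:
  brine shrimp: 1 of 1 neighbours ≥ 1, goes locally extinct.
  diatoms: 1 of 1 neighbours ≥ 1, goes locally extinct.
  gobies: 1 of 1 neighbours ≥ 1, goes locally extinct.
Round 3 — no new extinctions; cascade stops.

2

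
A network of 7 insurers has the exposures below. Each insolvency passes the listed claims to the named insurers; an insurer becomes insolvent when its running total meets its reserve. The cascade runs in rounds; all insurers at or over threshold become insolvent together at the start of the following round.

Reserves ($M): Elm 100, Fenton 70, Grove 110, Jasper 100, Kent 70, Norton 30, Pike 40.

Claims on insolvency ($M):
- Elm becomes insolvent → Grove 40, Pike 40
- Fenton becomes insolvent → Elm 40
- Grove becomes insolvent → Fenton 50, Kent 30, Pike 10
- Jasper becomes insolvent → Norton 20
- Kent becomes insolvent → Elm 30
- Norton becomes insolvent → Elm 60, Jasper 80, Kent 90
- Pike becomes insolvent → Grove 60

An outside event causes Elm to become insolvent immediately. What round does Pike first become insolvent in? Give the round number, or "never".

Round 1 — Elm becomes insolvent (initial).
  Grove: +40 → 40 < 110
  Pike: +40 → 40 ≥ 40
Round 2 — Pike becomes insolvent.
  Grove: +60 → 100 < 110
No further insolvencies.

2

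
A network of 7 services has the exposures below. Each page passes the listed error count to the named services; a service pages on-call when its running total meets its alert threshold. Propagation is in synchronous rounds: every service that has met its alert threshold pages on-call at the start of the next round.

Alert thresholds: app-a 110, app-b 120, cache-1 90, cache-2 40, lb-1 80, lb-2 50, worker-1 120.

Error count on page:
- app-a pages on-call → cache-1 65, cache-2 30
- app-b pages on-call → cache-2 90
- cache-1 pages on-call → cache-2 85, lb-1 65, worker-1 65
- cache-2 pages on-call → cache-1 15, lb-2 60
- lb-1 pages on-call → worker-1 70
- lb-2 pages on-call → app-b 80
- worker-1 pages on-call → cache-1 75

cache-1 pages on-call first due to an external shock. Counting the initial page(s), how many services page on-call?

Round 1 — cache-1 pages on-call (initial).
  cache-2: +85 → 85 ≥ 40
  lb-1: +65 → 65 < 80
  worker-1: +65 → 65 < 120
Round 2 — cache-2 pages on-call.
  lb-2: +60 → 60 ≥ 50
Round 3 — lb-2 pages on-call.
  app-b: +80 → 80 < 120
No further pages.

3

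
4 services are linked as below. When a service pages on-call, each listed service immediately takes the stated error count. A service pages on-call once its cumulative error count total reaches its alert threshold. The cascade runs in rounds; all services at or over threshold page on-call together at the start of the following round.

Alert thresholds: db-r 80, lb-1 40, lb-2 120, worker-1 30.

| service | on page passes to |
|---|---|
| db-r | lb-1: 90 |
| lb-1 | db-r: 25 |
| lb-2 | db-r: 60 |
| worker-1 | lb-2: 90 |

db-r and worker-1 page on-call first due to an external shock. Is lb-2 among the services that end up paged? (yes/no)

no

Round 1 — db-r, worker-1 page on-call (initial).
  lb-1: +90 → 90 ≥ 40
  lb-2: +90 → 90 < 120
Round 2 — lb-1 pages on-call.
No further pages.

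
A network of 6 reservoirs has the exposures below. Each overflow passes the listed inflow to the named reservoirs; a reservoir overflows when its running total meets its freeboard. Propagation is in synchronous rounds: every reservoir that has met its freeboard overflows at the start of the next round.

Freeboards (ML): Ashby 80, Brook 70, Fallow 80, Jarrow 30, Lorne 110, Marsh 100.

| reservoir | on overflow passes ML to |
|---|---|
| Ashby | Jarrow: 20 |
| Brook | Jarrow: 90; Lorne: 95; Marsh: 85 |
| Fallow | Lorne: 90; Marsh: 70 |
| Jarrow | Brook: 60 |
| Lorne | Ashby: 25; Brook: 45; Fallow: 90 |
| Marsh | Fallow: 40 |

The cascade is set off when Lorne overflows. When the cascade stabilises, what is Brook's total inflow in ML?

Round 1 — Lorne overflows (initial).
  Ashby: +25 → 25 < 80
  Brook: +45 → 45 < 70
  Fallow: +90 → 90 ≥ 80
Round 2 — Fallow overflows.
  Marsh: +70 → 70 < 100
No further overflows.

45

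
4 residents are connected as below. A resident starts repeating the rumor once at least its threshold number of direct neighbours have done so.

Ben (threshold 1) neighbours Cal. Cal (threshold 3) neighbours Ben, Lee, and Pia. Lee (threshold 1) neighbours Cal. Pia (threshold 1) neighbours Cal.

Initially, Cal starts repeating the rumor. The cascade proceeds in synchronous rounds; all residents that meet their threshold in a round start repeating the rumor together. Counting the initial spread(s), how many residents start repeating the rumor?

Round 1 — Cal starts repeating the rumor (initial).
Round 2 — checking thresholds:
  Ben: 1 of 1 neighbours ≥ 1, starts repeating the rumor.
  Lee: 1 of 1 neighbours ≥ 1, starts repeating the rumor.
  Pia: 1 of 1 neighbours ≥ 1, starts repeating the rumor.
Round 3 — no new spreads; cascade stops.

4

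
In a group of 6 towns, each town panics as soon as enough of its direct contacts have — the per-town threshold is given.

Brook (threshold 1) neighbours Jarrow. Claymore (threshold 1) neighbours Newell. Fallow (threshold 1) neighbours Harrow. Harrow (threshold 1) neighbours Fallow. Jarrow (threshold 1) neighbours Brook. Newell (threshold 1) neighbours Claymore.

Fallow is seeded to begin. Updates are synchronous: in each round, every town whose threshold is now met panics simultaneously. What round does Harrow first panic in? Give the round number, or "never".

Round 1 — Fallow panics (initial).
Round 2 — checking thresholds:
  Harrow: 1 of 1 neighbours ≥ 1, panics.
Round 3 — no new panics; cascade stops.

2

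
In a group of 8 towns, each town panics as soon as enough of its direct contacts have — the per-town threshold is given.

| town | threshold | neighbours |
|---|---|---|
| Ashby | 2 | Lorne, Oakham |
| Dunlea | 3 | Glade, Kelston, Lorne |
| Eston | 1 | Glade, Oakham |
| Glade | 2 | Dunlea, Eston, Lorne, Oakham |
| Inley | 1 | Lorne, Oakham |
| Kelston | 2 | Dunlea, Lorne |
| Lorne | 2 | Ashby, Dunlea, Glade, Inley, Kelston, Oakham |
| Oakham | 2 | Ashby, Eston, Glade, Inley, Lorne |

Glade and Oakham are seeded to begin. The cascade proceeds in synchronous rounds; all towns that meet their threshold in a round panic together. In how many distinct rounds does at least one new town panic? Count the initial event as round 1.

3

Round 1 — Glade, Oakham panic (initial).
Round 2 — checking thresholds:
  Ashby: 1 of 2 neighbours < 2, holds.
  Dunlea: 1 of 3 neighbours < 3, holds.
  Eston: 2 of 2 neighbours ≥ 1, panics.
  Inley: 1 of 2 neighbours ≥ 1, panics.
  Lorne: 2 of 6 neighbours ≥ 2, panics.
Round 3 — checking thresholds:
  Ashby: 2 of 2 neighbours ≥ 2, panics.
  Dunlea: 2 of 3 neighbours < 3, holds.
  Kelston: 1 of 2 neighbours < 2, holds.
Round 4 — no new panics; cascade stops.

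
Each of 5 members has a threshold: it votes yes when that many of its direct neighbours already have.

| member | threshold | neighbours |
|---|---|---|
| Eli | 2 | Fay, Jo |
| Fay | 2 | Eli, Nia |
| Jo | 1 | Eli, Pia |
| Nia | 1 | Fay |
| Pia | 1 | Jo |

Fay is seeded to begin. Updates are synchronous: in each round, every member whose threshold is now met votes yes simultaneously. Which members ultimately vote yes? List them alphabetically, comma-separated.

Fay, Nia

Round 1 — Fay votes yes (initial).
Round 2 — checking thresholds:
  Eli: 1 of 2 neighbours < 2, holds.
  Nia: 1 of 1 neighbours ≥ 1, votes yes.
Round 3 — no new yes votes; cascade stops.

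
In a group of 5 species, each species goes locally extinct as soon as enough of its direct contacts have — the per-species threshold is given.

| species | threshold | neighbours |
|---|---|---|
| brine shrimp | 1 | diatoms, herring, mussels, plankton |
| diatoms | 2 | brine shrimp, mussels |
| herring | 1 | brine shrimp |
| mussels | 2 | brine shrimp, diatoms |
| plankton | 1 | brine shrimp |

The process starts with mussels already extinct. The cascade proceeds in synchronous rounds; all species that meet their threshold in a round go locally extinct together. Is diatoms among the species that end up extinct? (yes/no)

Round 1 — mussels goes locally extinct (initial).
Round 2 — checking thresholds:
  brine shrimp: 1 of 4 neighbours ≥ 1, goes locally extinct.
  diatoms: 1 of 2 neighbours < 2, not yet.
Round 3 — checking thresholds:
  diatoms: 2 of 2 neighbours ≥ 2, goes locally extinct.
  herring: 1 of 1 neighbours ≥ 1, goes locally extinct.
  plankton: 1 of 1 neighbours ≥ 1, goes locally extinct.
Round 4 — no new extinctions; cascade stops.

yes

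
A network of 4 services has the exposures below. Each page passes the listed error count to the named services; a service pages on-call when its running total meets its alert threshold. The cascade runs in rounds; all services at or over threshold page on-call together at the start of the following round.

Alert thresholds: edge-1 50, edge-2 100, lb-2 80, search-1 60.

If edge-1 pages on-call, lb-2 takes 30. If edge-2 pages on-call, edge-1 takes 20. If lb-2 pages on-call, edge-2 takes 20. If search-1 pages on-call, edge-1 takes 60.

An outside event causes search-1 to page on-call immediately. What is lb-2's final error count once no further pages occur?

30

Round 1 — search-1 pages on-call (initial).
  edge-1: +60 → 60 ≥ 50
Round 2 — edge-1 pages on-call.
  lb-2: +30 → 30 < 80
No further pages.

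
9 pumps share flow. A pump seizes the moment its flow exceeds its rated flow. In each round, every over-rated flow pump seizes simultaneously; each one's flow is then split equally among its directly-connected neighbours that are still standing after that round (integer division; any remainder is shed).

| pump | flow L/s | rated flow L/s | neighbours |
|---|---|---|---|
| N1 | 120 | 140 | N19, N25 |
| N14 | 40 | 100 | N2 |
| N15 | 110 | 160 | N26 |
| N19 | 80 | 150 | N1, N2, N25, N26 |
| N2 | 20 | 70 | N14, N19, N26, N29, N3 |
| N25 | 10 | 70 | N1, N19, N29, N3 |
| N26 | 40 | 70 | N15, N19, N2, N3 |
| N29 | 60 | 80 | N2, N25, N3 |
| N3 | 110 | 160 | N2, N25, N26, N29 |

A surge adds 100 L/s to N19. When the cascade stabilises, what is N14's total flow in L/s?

71

Round 1 — N19 at 180 > 150. N19 seizes.
  N19 sheds 180 L/s to N1, N2, N25, N26: 45 each.
    N1: 120+45 = 165 > 140
    N2: 20+45 = 65 ≤ 70
    N25: 10+45 = 55 ≤ 70
    N26: 40+45 = 85 > 70
Round 2 — N1, N26 seize.
  N1 sheds 165 L/s to N25: 165 each.
    N25: 55+165 = 220 > 70
  N26 sheds 85 L/s to N15, N2, N3: 28 each (1 lost).
    N15: 110+28 = 138 ≤ 160
    N2: 65+28 = 93 > 70
    N3: 110+28 = 138 ≤ 160
Round 3 — N2, N25 seize.
  N2 sheds 93 L/s to N14, N29, N3: 31 each.
    N14: 40+31 = 71 ≤ 100
    N29: 60+31 = 91 > 80
    N3: 138+31 = 169 > 160
  N25 sheds 220 L/s to N29, N3: 110 each.
    N29: 91+110 = 201 > 80
    N3: 169+110 = 279 > 160
Round 4 — N29, N3 seize.
  N29 sheds 201 L/s: no online neighbours, lost.
  N3 sheds 279 L/s: no online neighbours, lost.
No further seizures.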